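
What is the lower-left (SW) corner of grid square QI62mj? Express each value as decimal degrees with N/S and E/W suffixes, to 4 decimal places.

Field Q=16, I=8: +16·20° lon, +8·10° lat → SW at lon 140°, lat -10°.
Square 6, 2: +6·2° lon, +2·1° lat → SW at lon 152°, lat -8°.
Subsquare m=12, j=9: +12·0.0833333° lon, +9·0.0416667° lat → SW at lon 153°, lat -7.625°.
latitude 7.6250° S, longitude 153.0000° E.

7.6250° S, 153.0000° E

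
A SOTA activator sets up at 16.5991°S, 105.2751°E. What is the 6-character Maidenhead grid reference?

Add 180° to longitude and 90° to latitude: 285.2751, 73.4009.
Field: 285.2751/20 → 14 → O, 73.4009/10 → 7 → H; chars OH.
Square: 5.2751/2 → 2, 3.4009/1 → 3; chars 23.
Subsquare: 1.2751/0.0833333 → 15 → p, 0.4009/0.0416667 → 9 → j; chars pj.

OH23pj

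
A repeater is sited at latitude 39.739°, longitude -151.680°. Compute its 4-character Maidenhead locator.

BM49

Offset from 180°W / 90°S: lon 28.32°, lat 129.74°.
Field: 28.32/20 → 1 → B, 129.74/10 → 12 → M; chars BM.
Square: 8.32/2 → 4, 9.74/1 → 9; chars 49.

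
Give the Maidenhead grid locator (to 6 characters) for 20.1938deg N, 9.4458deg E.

JL40re

Offset from 180°W / 90°S: lon 189.4458°, lat 110.1938°.
Field: 189.4458/20 → 9 → J, 110.1938/10 → 11 → L; chars JL.
Square: 9.4458/2 → 4, 0.1938/1 → 0; chars 40.
Subsquare: 1.4458/0.0833333 → 17 → r, 0.1938/0.0416667 → 4 → e; chars re.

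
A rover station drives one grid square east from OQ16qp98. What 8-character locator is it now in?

Longitude extended square 9; +1 → 10, wraps to 0, carry into subsquare.
Longitude subsquare q = 16; +1 → 17 = r.
The latitude characters are unchanged.

OQ16rp08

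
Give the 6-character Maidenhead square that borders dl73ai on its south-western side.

DL63xh

Longitude subsquare a = 0; −1 → -1, wraps to 23 = x, carry into square.
Longitude square 7; −1 → 6.
Latitude subsquare i = 8; −1 → 7 = h.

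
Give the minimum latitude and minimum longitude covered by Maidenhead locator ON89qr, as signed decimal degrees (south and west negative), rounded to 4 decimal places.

49.7083, 117.3333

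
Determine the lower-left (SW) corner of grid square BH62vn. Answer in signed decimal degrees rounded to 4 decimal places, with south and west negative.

-17.4583, -146.2500

Field B=1, H=7: +1·20° lon, +7·10° lat → SW at lon -160°, lat -20°.
Square 6, 2: +6·2° lon, +2·1° lat → SW at lon -148°, lat -18°.
Subsquare v=21, n=13: +21·0.0833333° lon, +13·0.0416667° lat → SW at lon -146.25°, lat -17.4583°.
latitude -17.4583, longitude -146.2500.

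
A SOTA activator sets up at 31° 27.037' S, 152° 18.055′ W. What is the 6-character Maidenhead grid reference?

BF38un

Offset from 180°W / 90°S: lon 27.6991°, lat 58.5494°.
Field: 27.6991/20 → 1 → B, 58.5494/10 → 5 → F; chars BF.
Square: 7.6991/2 → 3, 8.5494/1 → 8; chars 38.
Subsquare: 1.6991/0.0833333 → 20 → u, 0.5494/0.0416667 → 13 → n; chars un.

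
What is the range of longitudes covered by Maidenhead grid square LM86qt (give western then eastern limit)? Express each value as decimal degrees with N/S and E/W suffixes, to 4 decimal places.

57.3333° E, 57.4167° E

Field L=11, M=12: +11·20° lon, +12·10° lat → SW at lon 40°, lat 30°.
Square 8, 6: +8·2° lon, +6·1° lat → SW at lon 56°, lat 36°.
Subsquare q=16, t=19: +16·0.0833333° lon, +19·0.0416667° lat → SW at lon 57.3333°, lat 36.7917°.
Cell spans 0.0833333° lon × 0.0416667° lat.
west 57.3333° E, east 57.4167° E.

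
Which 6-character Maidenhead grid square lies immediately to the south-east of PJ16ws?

PJ16xr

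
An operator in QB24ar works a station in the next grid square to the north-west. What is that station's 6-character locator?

Longitude subsquare a = 0; −1 → -1, wraps to 23 = x, carry into square.
Longitude square 2; −1 → 1.
Latitude subsquare r = 17; +1 → 18 = s.

QB14xs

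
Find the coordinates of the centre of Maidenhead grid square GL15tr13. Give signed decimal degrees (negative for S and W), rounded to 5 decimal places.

25.72292, -56.40417

Field G=6, L=11: +6·20° lon, +11·10° lat → SW at lon -60°, lat 20°.
Square 1, 5: +1·2° lon, +5·1° lat → SW at lon -58°, lat 25°.
Subsquare t=19, r=17: +19·0.0833333° lon, +17·0.0416667° lat → SW at lon -56.4167°, lat 25.7083°.
Extended square 1, 3: +1·0.00833333° lon, +3·0.00416667° lat → SW at lon -56.4083°, lat 25.7208°.
Cell spans 0.00833333° lon × 0.00416667° lat. Centre is SW corner plus half of each.
latitude 25.72292, longitude -56.40417.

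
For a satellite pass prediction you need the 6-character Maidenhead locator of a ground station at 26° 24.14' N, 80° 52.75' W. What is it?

Offset from 180°W / 90°S: lon 99.1208°, lat 116.4023°.
Field: 99.1208/20 → 4 → E, 116.4023/10 → 11 → L; chars EL.
Square: 19.1208/2 → 9, 6.4023/1 → 6; chars 96.
Subsquare: 1.1208/0.0833333 → 13 → n, 0.4023/0.0416667 → 9 → j; chars nj.

EL96nj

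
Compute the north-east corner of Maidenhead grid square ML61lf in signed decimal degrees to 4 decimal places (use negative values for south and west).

Field M=12, L=11: +12·20° lon, +11·10° lat → SW at lon 60°, lat 20°.
Square 6, 1: +6·2° lon, +1·1° lat → SW at lon 72°, lat 21°.
Subsquare l=11, f=5: +11·0.0833333° lon, +5·0.0416667° lat → SW at lon 72.9167°, lat 21.2083°.
Cell spans 0.0833333° lon × 0.0416667° lat. NE corner is SW corner plus one full cell.
latitude 21.2500, longitude 73.0000.

21.2500, 73.0000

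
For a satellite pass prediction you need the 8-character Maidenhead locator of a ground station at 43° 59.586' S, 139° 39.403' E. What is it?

PE96ta81

Shift to the Maidenhead origin (180°W, 90°S): lon 319.65672, lat 46.00690.
Field: lon ⌊319.65672/20⌋ = 15 → P; lat ⌊46.00690/10⌋ = 4 → E.
Square: lon ⌊19.65672/2⌋ = 9; lat ⌊6.00690/1⌋ = 6.
Subsquare: lon ⌊1.65672/0.0833333⌋ = 19 → t; lat ⌊0.00690/0.0416667⌋ = 0 → a.
Extended square: lon ⌊0.07338/0.00833333⌋ = 8; lat ⌊0.00690/0.00416667⌋ = 1.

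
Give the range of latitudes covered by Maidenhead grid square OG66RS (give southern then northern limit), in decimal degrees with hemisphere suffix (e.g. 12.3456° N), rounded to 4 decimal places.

23.2500° S, 23.2083° S

Field O=14, G=6: +14·20° lon, +6·10° lat → SW at lon 100°, lat -30°.
Square 6, 6: +6·2° lon, +6·1° lat → SW at lon 112°, lat -24°.
Subsquare r=17, s=18: +17·0.0833333° lon, +18·0.0416667° lat → SW at lon 113.417°, lat -23.25°.
Cell spans 0.0833333° lon × 0.0416667° lat.
south 23.2500° S, north 23.2083° S.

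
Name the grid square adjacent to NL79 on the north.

NM70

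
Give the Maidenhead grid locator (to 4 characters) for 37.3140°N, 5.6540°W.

IM77

Offset from 180°W / 90°S: lon 174.35°, lat 127.31°.
Field: lon ⌊174.35/20⌋ = 8 → I; lat ⌊127.31/10⌋ = 12 → M.
Square: lon ⌊14.35/2⌋ = 7; lat ⌊7.31/1⌋ = 7.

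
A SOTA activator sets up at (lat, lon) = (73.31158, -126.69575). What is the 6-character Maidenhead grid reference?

Offset from 180°W / 90°S: lon 53.3042°, lat 163.3116°.
Field: 53.3042/20 → 2 → C, 163.3116/10 → 16 → Q; chars CQ.
Square: 13.3042/2 → 6, 3.3116/1 → 3; chars 63.
Subsquare: 1.3042/0.0833333 → 15 → p, 0.3116/0.0416667 → 7 → h; chars ph.

CQ63ph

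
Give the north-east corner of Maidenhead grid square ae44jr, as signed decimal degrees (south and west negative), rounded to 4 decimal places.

-45.2500, -171.1667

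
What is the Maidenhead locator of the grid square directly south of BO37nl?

BO37nk

Latitude subsquare l = 11; −1 → 10 = k.
The longitude characters are unchanged.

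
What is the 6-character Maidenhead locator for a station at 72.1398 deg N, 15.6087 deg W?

Offset from 180°W / 90°S: lon 164.3913°, lat 162.1398°.
Field: lon ⌊164.3913/20⌋ = 8 → I; lat ⌊162.1398/10⌋ = 16 → Q.
Square: lon ⌊4.3913/2⌋ = 2; lat ⌊2.1398/1⌋ = 2.
Subsquare: lon ⌊0.3913/0.0833333⌋ = 4 → e; lat ⌊0.1398/0.0416667⌋ = 3 → d.

IQ22ed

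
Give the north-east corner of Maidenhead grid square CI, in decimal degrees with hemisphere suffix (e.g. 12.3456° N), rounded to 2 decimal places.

0.00° N, 120.00° W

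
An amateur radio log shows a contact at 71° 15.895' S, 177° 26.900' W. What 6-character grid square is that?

Shift to the Maidenhead origin (180°W, 90°S): lon 2.5517, lat 18.7351.
Field (20°×10°, letters A–R): lon ⌊2.5517/20⌋ = 0 → A; lat ⌊18.7351/10⌋ = 1 → B.
Square (2°×1°, digits 0–9): lon ⌊2.5517/2⌋ = 1; lat ⌊8.7351/1⌋ = 8.
Subsquare (5′×2.5′, letters a–x): lon ⌊0.5517/0.0833333⌋ = 6 → g; lat ⌊0.7351/0.0416667⌋ = 17 → r.

AB18gr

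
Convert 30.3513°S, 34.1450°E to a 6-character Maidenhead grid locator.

KF79bp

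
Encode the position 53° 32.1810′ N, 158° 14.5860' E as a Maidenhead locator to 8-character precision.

QO93cm98

Offset from 180°W / 90°S: lon 338.24310°, lat 143.53635°.
Field: 338.24310/20 → 16 → Q, 143.53635/10 → 14 → O; chars QO.
Square: 18.24310/2 → 9, 3.53635/1 → 3; chars 93.
Subsquare: 0.24310/0.0833333 → 2 → c, 0.53635/0.0416667 → 12 → m; chars cm.
Extended square: 0.07643/0.00833333 → 9, 0.03635/0.00416667 → 8; chars 98.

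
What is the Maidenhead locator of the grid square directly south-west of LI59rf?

LI59qe

Longitude subsquare r = 17; −1 → 16 = q.
Latitude subsquare f = 5; −1 → 4 = e.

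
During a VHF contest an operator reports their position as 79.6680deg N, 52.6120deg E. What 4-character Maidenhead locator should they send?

LQ69

Add 180° to longitude and 90° to latitude: 232.61, 169.67.
Field: 232.61/20 → 11 → L, 169.67/10 → 16 → Q; chars LQ.
Square: 12.61/2 → 6, 9.67/1 → 9; chars 69.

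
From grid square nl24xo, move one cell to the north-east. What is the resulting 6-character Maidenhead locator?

Longitude subsquare x = 23; +1 → 24, wraps to 0 = a, carry into square.
Longitude square 2; +1 → 3.
Latitude subsquare o = 14; +1 → 15 = p.

NL34ap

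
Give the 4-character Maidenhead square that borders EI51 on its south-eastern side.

EI60

Longitude square 5; +1 → 6.
Latitude square 1; −1 → 0.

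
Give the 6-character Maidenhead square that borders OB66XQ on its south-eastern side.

OB76ap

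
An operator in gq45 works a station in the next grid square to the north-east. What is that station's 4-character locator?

GQ56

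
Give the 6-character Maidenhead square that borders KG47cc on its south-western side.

Longitude subsquare c = 2; −1 → 1 = b.
Latitude subsquare c = 2; −1 → 1 = b.

KG47bb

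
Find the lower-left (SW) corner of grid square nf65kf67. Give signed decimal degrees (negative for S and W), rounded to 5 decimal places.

-34.76250, 92.88333

Field N=13, F=5: +13·20° lon, +5·10° lat → SW at lon 80°, lat -40°.
Square 6, 5: +6·2° lon, +5·1° lat → SW at lon 92°, lat -35°.
Subsquare k=10, f=5: +10·0.0833333° lon, +5·0.0416667° lat → SW at lon 92.8333°, lat -34.7917°.
Extended square 6, 7: +6·0.00833333° lon, +7·0.00416667° lat → SW at lon 92.8833°, lat -34.7625°.
latitude -34.76250, longitude 92.88333.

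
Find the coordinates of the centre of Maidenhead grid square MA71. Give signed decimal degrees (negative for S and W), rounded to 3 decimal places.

-88.500, 75.000

Field M=12, A=0: +12·20° lon, +0·10° lat → SW at lon 60°, lat -90°.
Square 7, 1: +7·2° lon, +1·1° lat → SW at lon 74°, lat -89°.
Cell spans 2° lon × 1° lat. Centre is SW corner plus half of each.
latitude -88.500, longitude 75.000.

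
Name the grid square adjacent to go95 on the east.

HO05

Longitude square 9; +1 → 10, wraps to 0, carry into field.
Longitude field G = 6; +1 → 7 = H.
The latitude characters are unchanged.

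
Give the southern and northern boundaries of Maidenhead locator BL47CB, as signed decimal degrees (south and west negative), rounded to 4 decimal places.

27.0417, 27.0833

Field B=1, L=11: +1·20° lon, +11·10° lat → SW at lon -160°, lat 20°.
Square 4, 7: +4·2° lon, +7·1° lat → SW at lon -152°, lat 27°.
Subsquare c=2, b=1: +2·0.0833333° lon, +1·0.0416667° lat → SW at lon -151.833°, lat 27.0417°.
Cell spans 0.0833333° lon × 0.0416667° lat.
south 27.0417, north 27.0833.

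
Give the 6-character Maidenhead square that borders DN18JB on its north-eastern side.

Longitude subsquare j = 9; +1 → 10 = k.
Latitude subsquare b = 1; +1 → 2 = c.

DN18kc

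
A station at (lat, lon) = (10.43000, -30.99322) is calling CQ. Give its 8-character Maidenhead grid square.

HK40mk03

Add 180° to longitude and 90° to latitude: 149.00678, 100.43000.
Field: lon ⌊149.00678/20⌋ = 7 → H; lat ⌊100.43000/10⌋ = 10 → K.
Square: lon ⌊9.00678/2⌋ = 4; lat ⌊0.43000/1⌋ = 0.
Subsquare: lon ⌊1.00678/0.0833333⌋ = 12 → m; lat ⌊0.43000/0.0416667⌋ = 10 → k.
Extended square: lon ⌊0.00678/0.00833333⌋ = 0; lat ⌊0.01333/0.00416667⌋ = 3.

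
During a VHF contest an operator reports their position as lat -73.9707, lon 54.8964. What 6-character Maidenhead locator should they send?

Shift to the Maidenhead origin (180°W, 90°S): lon 234.8964, lat 16.0293.
Field (20°×10°, letters A–R): lon ⌊234.8964/20⌋ = 11 → L; lat ⌊16.0293/10⌋ = 1 → B.
Square (2°×1°, digits 0–9): lon ⌊14.8964/2⌋ = 7; lat ⌊6.0293/1⌋ = 6.
Subsquare (5′×2.5′, letters a–x): lon ⌊0.8964/0.0833333⌋ = 10 → k; lat ⌊0.0293/0.0416667⌋ = 0 → a.

LB76ka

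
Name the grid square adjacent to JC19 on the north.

JD10

Latitude square 9; +1 → 10, wraps to 0, carry into field.
Latitude field C = 2; +1 → 3 = D.
The longitude characters are unchanged.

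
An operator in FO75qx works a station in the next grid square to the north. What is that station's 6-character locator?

Latitude subsquare x = 23; +1 → 24, wraps to 0 = a, carry into square.
Latitude square 5; +1 → 6.
The longitude characters are unchanged.

FO76qa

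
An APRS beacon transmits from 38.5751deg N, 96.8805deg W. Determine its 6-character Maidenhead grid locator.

EM18nn

Offset from 180°W / 90°S: lon 83.1195°, lat 128.5751°.
Field: lon ⌊83.1195/20⌋ = 4 → E; lat ⌊128.5751/10⌋ = 12 → M.
Square: lon ⌊3.1195/2⌋ = 1; lat ⌊8.5751/1⌋ = 8.
Subsquare: lon ⌊1.1195/0.0833333⌋ = 13 → n; lat ⌊0.5751/0.0416667⌋ = 13 → n.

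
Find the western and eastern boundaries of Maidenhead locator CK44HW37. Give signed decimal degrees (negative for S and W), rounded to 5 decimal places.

-131.39167, -131.38333

Field C=2, K=10: +2·20° lon, +10·10° lat → SW at lon -140°, lat 10°.
Square 4, 4: +4·2° lon, +4·1° lat → SW at lon -132°, lat 14°.
Subsquare h=7, w=22: +7·0.0833333° lon, +22·0.0416667° lat → SW at lon -131.417°, lat 14.9167°.
Extended square 3, 7: +3·0.00833333° lon, +7·0.00416667° lat → SW at lon -131.392°, lat 14.9458°.
Cell spans 0.00833333° lon × 0.00416667° lat.
west -131.39167, east -131.38333.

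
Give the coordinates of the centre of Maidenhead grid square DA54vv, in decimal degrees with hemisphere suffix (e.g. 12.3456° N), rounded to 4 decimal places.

85.1042° S, 108.2083° W

Field D=3, A=0: +3·20° lon, +0·10° lat → SW at lon -120°, lat -90°.
Square 5, 4: +5·2° lon, +4·1° lat → SW at lon -110°, lat -86°.
Subsquare v=21, v=21: +21·0.0833333° lon, +21·0.0416667° lat → SW at lon -108.25°, lat -85.125°.
Cell spans 0.0833333° lon × 0.0416667° lat. Centre is SW corner plus half of each.
latitude 85.1042° S, longitude 108.2083° W.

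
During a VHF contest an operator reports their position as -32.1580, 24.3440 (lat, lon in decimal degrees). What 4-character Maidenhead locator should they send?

KF27

Add 180° to longitude and 90° to latitude: 204.34, 57.84.
Field: lon ⌊204.34/20⌋ = 10 → K; lat ⌊57.84/10⌋ = 5 → F.
Square: lon ⌊4.34/2⌋ = 2; lat ⌊7.84/1⌋ = 7.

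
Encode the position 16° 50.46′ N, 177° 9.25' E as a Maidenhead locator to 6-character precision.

Shift to the Maidenhead origin (180°W, 90°S): lon 357.1542, lat 106.8410.
Field: lon ⌊357.1542/20⌋ = 17 → R; lat ⌊106.8410/10⌋ = 10 → K.
Square: lon ⌊17.1542/2⌋ = 8; lat ⌊6.8410/1⌋ = 6.
Subsquare: lon ⌊1.1542/0.0833333⌋ = 13 → n; lat ⌊0.8410/0.0416667⌋ = 20 → u.

RK86nu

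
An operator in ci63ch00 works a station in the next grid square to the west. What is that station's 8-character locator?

Longitude extended square 0; −1 → -1, wraps to 9, carry into subsquare.
Longitude subsquare c = 2; −1 → 1 = b.
The latitude characters are unchanged.

CI63bh90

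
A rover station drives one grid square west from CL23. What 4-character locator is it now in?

Longitude square 2; −1 → 1.
The latitude characters are unchanged.

CL13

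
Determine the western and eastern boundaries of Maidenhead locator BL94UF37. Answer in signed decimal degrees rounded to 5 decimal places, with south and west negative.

-140.30833, -140.30000

Field B=1, L=11: +1·20° lon, +11·10° lat → SW at lon -160°, lat 20°.
Square 9, 4: +9·2° lon, +4·1° lat → SW at lon -142°, lat 24°.
Subsquare u=20, f=5: +20·0.0833333° lon, +5·0.0416667° lat → SW at lon -140.333°, lat 24.2083°.
Extended square 3, 7: +3·0.00833333° lon, +7·0.00416667° lat → SW at lon -140.308°, lat 24.2375°.
Cell spans 0.00833333° lon × 0.00416667° lat.
west -140.30833, east -140.30000.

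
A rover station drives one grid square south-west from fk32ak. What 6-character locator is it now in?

Longitude subsquare a = 0; −1 → -1, wraps to 23 = x, carry into square.
Longitude square 3; −1 → 2.
Latitude subsquare k = 10; −1 → 9 = j.

FK22xj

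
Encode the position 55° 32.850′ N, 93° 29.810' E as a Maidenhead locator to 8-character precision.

Shift to the Maidenhead origin (180°W, 90°S): lon 273.49683, lat 145.54750.
Field: 273.49683/20 → 13 → N, 145.54750/10 → 14 → O; chars NO.
Square: 13.49683/2 → 6, 5.54750/1 → 5; chars 65.
Subsquare: 1.49683/0.0833333 → 17 → r, 0.54750/0.0416667 → 13 → n; chars rn.
Extended square: 0.08017/0.00833333 → 9, 0.00583/0.00416667 → 1; chars 91.

NO65rn91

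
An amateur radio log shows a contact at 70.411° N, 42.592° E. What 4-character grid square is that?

Shift to the Maidenhead origin (180°W, 90°S): lon 222.59, lat 160.41.
Field: lon ⌊222.59/20⌋ = 11 → L; lat ⌊160.41/10⌋ = 16 → Q.
Square: lon ⌊2.59/2⌋ = 1; lat ⌊0.41/1⌋ = 0.

LQ10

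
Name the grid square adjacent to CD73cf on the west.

CD73bf

Longitude subsquare c = 2; −1 → 1 = b.
The latitude characters are unchanged.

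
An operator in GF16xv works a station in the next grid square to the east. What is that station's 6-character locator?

GF26av

Longitude subsquare x = 23; +1 → 24, wraps to 0 = a, carry into square.
Longitude square 1; +1 → 2.
The latitude characters are unchanged.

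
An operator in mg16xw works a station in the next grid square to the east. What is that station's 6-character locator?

MG26aw

Longitude subsquare x = 23; +1 → 24, wraps to 0 = a, carry into square.
Longitude square 1; +1 → 2.
The latitude characters are unchanged.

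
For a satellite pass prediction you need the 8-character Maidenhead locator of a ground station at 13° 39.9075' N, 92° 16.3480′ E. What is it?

Shift to the Maidenhead origin (180°W, 90°S): lon 272.27247, lat 103.66513.
Field: lon ⌊272.27247/20⌋ = 13 → N; lat ⌊103.66513/10⌋ = 10 → K.
Square: lon ⌊12.27247/2⌋ = 6; lat ⌊3.66513/1⌋ = 3.
Subsquare: lon ⌊0.27247/0.0833333⌋ = 3 → d; lat ⌊0.66513/0.0416667⌋ = 15 → p.
Extended square: lon ⌊0.02247/0.00833333⌋ = 2; lat ⌊0.04013/0.00416667⌋ = 9.

NK63dp29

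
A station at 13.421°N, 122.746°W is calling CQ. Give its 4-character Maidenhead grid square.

CK83

Shift to the Maidenhead origin (180°W, 90°S): lon 57.25, lat 103.42.
Field: lon ⌊57.25/20⌋ = 2 → C; lat ⌊103.42/10⌋ = 10 → K.
Square: lon ⌊17.25/2⌋ = 8; lat ⌊3.42/1⌋ = 3.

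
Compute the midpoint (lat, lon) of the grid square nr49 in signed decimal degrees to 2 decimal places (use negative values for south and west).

Field N=13, R=17: +13·20° lon, +17·10° lat → SW at lon 80°, lat 80°.
Square 4, 9: +4·2° lon, +9·1° lat → SW at lon 88°, lat 89°.
Cell spans 2° lon × 1° lat. Centre is SW corner plus half of each.
latitude 89.50, longitude 89.00.

89.50, 89.00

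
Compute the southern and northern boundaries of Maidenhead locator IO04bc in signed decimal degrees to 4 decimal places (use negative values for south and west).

54.0833, 54.1250

Field I=8, O=14: +8·20° lon, +14·10° lat → SW at lon -20°, lat 50°.
Square 0, 4: +0·2° lon, +4·1° lat → SW at lon -20°, lat 54°.
Subsquare b=1, c=2: +1·0.0833333° lon, +2·0.0416667° lat → SW at lon -19.9167°, lat 54.0833°.
Cell spans 0.0833333° lon × 0.0416667° lat.
south 54.0833, north 54.1250.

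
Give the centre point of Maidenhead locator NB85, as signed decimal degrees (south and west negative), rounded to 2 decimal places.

-74.50, 97.00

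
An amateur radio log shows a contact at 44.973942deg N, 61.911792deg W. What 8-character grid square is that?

FN94bx03

Add 180° to longitude and 90° to latitude: 118.08821, 134.97394.
Field: lon ⌊118.08821/20⌋ = 5 → F; lat ⌊134.97394/10⌋ = 13 → N.
Square: lon ⌊18.08821/2⌋ = 9; lat ⌊4.97394/1⌋ = 4.
Subsquare: lon ⌊0.08821/0.0833333⌋ = 1 → b; lat ⌊0.97394/0.0416667⌋ = 23 → x.
Extended square: lon ⌊0.00487/0.00833333⌋ = 0; lat ⌊0.01561/0.00416667⌋ = 3.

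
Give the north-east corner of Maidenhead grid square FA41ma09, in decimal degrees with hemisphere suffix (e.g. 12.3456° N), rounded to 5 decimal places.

Field F=5, A=0: +5·20° lon, +0·10° lat → SW at lon -80°, lat -90°.
Square 4, 1: +4·2° lon, +1·1° lat → SW at lon -72°, lat -89°.
Subsquare m=12, a=0: +12·0.0833333° lon, +0·0.0416667° lat → SW at lon -71°, lat -89°.
Extended square 0, 9: +0·0.00833333° lon, +9·0.00416667° lat → SW at lon -71°, lat -88.9625°.
Cell spans 0.00833333° lon × 0.00416667° lat. NE corner is SW corner plus one full cell.
latitude 88.95833° S, longitude 70.99167° W.

88.95833° S, 70.99167° W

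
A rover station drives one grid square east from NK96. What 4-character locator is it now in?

OK06

Longitude square 9; +1 → 10, wraps to 0, carry into field.
Longitude field N = 13; +1 → 14 = O.
The latitude characters are unchanged.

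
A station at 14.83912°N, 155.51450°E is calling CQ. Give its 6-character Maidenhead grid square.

Offset from 180°W / 90°S: lon 335.5145°, lat 104.8391°.
Field: 335.5145/20 → 16 → Q, 104.8391/10 → 10 → K; chars QK.
Square: 15.5145/2 → 7, 4.8391/1 → 4; chars 74.
Subsquare: 1.5145/0.0833333 → 18 → s, 0.8391/0.0416667 → 20 → u; chars su.

QK74su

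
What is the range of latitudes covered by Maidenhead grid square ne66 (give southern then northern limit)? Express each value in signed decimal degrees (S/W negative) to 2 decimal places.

-44.00, -43.00

Field N=13, E=4: +13·20° lon, +4·10° lat → SW at lon 80°, lat -50°.
Square 6, 6: +6·2° lon, +6·1° lat → SW at lon 92°, lat -44°.
Cell spans 2° lon × 1° lat.
south -44.00, north -43.00.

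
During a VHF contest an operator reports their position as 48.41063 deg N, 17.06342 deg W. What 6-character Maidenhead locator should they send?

IN18lj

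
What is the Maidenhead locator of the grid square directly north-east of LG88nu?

LG88ov

Longitude subsquare n = 13; +1 → 14 = o.
Latitude subsquare u = 20; +1 → 21 = v.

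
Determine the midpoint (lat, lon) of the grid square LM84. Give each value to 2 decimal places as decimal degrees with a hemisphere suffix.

34.50° N, 57.00° E

Field L=11, M=12: +11·20° lon, +12·10° lat → SW at lon 40°, lat 30°.
Square 8, 4: +8·2° lon, +4·1° lat → SW at lon 56°, lat 34°.
Cell spans 2° lon × 1° lat. Centre is SW corner plus half of each.
latitude 34.50° N, longitude 57.00° E.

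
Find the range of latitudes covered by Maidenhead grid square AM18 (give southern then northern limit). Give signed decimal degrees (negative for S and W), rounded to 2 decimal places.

38.00, 39.00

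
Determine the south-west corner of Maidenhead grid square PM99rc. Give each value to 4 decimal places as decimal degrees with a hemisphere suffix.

39.0833° N, 139.4167° E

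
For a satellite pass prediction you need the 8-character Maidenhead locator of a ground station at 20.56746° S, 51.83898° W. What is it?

GG49bk93

Add 180° to longitude and 90° to latitude: 128.16102, 69.43254.
Field: lon ⌊128.16102/20⌋ = 6 → G; lat ⌊69.43254/10⌋ = 6 → G.
Square: lon ⌊8.16102/2⌋ = 4; lat ⌊9.43254/1⌋ = 9.
Subsquare: lon ⌊0.16102/0.0833333⌋ = 1 → b; lat ⌊0.43254/0.0416667⌋ = 10 → k.
Extended square: lon ⌊0.07769/0.00833333⌋ = 9; lat ⌊0.01587/0.00416667⌋ = 3.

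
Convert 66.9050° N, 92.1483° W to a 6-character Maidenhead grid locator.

EP36wv

Add 180° to longitude and 90° to latitude: 87.8517, 156.9050.
Field: lon ⌊87.8517/20⌋ = 4 → E; lat ⌊156.9050/10⌋ = 15 → P.
Square: lon ⌊7.8517/2⌋ = 3; lat ⌊6.9050/1⌋ = 6.
Subsquare: lon ⌊1.8517/0.0833333⌋ = 22 → w; lat ⌊0.9050/0.0416667⌋ = 21 → v.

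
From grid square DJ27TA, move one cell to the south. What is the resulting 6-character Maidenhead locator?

Latitude subsquare a = 0; −1 → -1, wraps to 23 = x, carry into square.
Latitude square 7; −1 → 6.
The longitude characters are unchanged.

DJ26tx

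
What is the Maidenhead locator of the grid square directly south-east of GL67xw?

GL77av

Longitude subsquare x = 23; +1 → 24, wraps to 0 = a, carry into square.
Longitude square 6; +1 → 7.
Latitude subsquare w = 22; −1 → 21 = v.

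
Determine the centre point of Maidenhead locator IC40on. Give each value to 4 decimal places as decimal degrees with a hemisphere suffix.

69.4375° S, 10.7917° W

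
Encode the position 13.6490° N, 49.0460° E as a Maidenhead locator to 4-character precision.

LK43

Offset from 180°W / 90°S: lon 229.05°, lat 103.65°.
Field (20°×10°, letters A–R): 229.05/20 → 11 → L, 103.65/10 → 10 → K; chars LK.
Square (2°×1°, digits 0–9): 9.05/2 → 4, 3.65/1 → 3; chars 43.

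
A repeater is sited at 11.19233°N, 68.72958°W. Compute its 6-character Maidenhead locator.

FK51pe

Add 180° to longitude and 90° to latitude: 111.2704, 101.1923.
Field: lon ⌊111.2704/20⌋ = 5 → F; lat ⌊101.1923/10⌋ = 10 → K.
Square: lon ⌊11.2704/2⌋ = 5; lat ⌊1.1923/1⌋ = 1.
Subsquare: lon ⌊1.2704/0.0833333⌋ = 15 → p; lat ⌊0.1923/0.0416667⌋ = 4 → e.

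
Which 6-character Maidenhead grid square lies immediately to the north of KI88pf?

Latitude subsquare f = 5; +1 → 6 = g.
The longitude characters are unchanged.

KI88pg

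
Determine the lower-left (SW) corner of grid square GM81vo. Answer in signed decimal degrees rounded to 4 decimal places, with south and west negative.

31.5833, -42.2500

Field G=6, M=12: +6·20° lon, +12·10° lat → SW at lon -60°, lat 30°.
Square 8, 1: +8·2° lon, +1·1° lat → SW at lon -44°, lat 31°.
Subsquare v=21, o=14: +21·0.0833333° lon, +14·0.0416667° lat → SW at lon -42.25°, lat 31.5833°.
latitude 31.5833, longitude -42.2500.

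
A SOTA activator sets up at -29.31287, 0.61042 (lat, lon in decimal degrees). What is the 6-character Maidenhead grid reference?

JG00hq

Offset from 180°W / 90°S: lon 180.6104°, lat 60.6871°.
Field (20°×10°, letters A–R): 180.6104/20 → 9 → J, 60.6871/10 → 6 → G; chars JG.
Square (2°×1°, digits 0–9): 0.6104/2 → 0, 0.6871/1 → 0; chars 00.
Subsquare (5′×2.5′, letters a–x): 0.6104/0.0833333 → 7 → h, 0.6871/0.0416667 → 16 → q; chars hq.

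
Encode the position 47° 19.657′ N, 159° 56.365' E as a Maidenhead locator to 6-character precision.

Offset from 180°W / 90°S: lon 339.9394°, lat 137.3276°.
Field: 339.9394/20 → 16 → Q, 137.3276/10 → 13 → N; chars QN.
Square: 19.9394/2 → 9, 7.3276/1 → 7; chars 97.
Subsquare: 1.9394/0.0833333 → 23 → x, 0.3276/0.0416667 → 7 → h; chars xh.

QN97xh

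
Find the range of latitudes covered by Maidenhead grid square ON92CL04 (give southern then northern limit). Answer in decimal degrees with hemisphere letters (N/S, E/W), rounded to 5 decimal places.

42.47500° N, 42.47917° N

Field O=14, N=13: +14·20° lon, +13·10° lat → SW at lon 100°, lat 40°.
Square 9, 2: +9·2° lon, +2·1° lat → SW at lon 118°, lat 42°.
Subsquare c=2, l=11: +2·0.0833333° lon, +11·0.0416667° lat → SW at lon 118.167°, lat 42.4583°.
Extended square 0, 4: +0·0.00833333° lon, +4·0.00416667° lat → SW at lon 118.167°, lat 42.475°.
Cell spans 0.00833333° lon × 0.00416667° lat.
south 42.47500° N, north 42.47917° N.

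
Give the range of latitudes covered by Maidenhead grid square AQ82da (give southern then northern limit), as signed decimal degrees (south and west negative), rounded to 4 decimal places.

72.0000, 72.0417

Field A=0, Q=16: +0·20° lon, +16·10° lat → SW at lon -180°, lat 70°.
Square 8, 2: +8·2° lon, +2·1° lat → SW at lon -164°, lat 72°.
Subsquare d=3, a=0: +3·0.0833333° lon, +0·0.0416667° lat → SW at lon -163.75°, lat 72°.
Cell spans 0.0833333° lon × 0.0416667° lat.
south 72.0000, north 72.0417.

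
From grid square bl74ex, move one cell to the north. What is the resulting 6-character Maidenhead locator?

BL75ea

Latitude subsquare x = 23; +1 → 24, wraps to 0 = a, carry into square.
Latitude square 4; +1 → 5.
The longitude characters are unchanged.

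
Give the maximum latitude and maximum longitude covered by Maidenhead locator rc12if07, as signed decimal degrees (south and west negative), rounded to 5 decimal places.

Field R=17, C=2: +17·20° lon, +2·10° lat → SW at lon 160°, lat -70°.
Square 1, 2: +1·2° lon, +2·1° lat → SW at lon 162°, lat -68°.
Subsquare i=8, f=5: +8·0.0833333° lon, +5·0.0416667° lat → SW at lon 162.667°, lat -67.7917°.
Extended square 0, 7: +0·0.00833333° lon, +7·0.00416667° lat → SW at lon 162.667°, lat -67.7625°.
Cell spans 0.00833333° lon × 0.00416667° lat. NE corner is SW corner plus one full cell.
latitude -67.75833, longitude 162.67500.

-67.75833, 162.67500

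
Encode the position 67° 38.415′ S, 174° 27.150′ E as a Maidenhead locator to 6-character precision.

Offset from 180°W / 90°S: lon 354.4525°, lat 22.3598°.
Field (20°×10°, letters A–R): lon ⌊354.4525/20⌋ = 17 → R; lat ⌊22.3598/10⌋ = 2 → C.
Square (2°×1°, digits 0–9): lon ⌊14.4525/2⌋ = 7; lat ⌊2.3598/1⌋ = 2.
Subsquare (5′×2.5′, letters a–x): lon ⌊0.4525/0.0833333⌋ = 5 → f; lat ⌊0.3598/0.0416667⌋ = 8 → i.

RC72fi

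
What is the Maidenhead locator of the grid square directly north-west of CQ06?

BQ97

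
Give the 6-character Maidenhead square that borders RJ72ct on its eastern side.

RJ72dt

Longitude subsquare c = 2; +1 → 3 = d.
The latitude characters are unchanged.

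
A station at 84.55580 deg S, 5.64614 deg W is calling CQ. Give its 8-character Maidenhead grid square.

IA75ek26

Shift to the Maidenhead origin (180°W, 90°S): lon 174.35386, lat 5.44420.
Field: 174.35386/20 → 8 → I, 5.44420/10 → 0 → A; chars IA.
Square: 14.35386/2 → 7, 5.44420/1 → 5; chars 75.
Subsquare: 0.35386/0.0833333 → 4 → e, 0.44420/0.0416667 → 10 → k; chars ek.
Extended square: 0.02053/0.00833333 → 2, 0.02753/0.00416667 → 6; chars 26.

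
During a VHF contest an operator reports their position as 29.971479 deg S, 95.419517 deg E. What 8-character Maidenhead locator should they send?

NG70ra06

Shift to the Maidenhead origin (180°W, 90°S): lon 275.41952, lat 60.02852.
Field: lon ⌊275.41952/20⌋ = 13 → N; lat ⌊60.02852/10⌋ = 6 → G.
Square: lon ⌊15.41952/2⌋ = 7; lat ⌊0.02852/1⌋ = 0.
Subsquare: lon ⌊1.41952/0.0833333⌋ = 17 → r; lat ⌊0.02852/0.0416667⌋ = 0 → a.
Extended square: lon ⌊0.00285/0.00833333⌋ = 0; lat ⌊0.02852/0.00416667⌋ = 6.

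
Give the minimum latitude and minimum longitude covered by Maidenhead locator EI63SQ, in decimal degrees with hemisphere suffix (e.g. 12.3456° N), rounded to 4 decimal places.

Field E=4, I=8: +4·20° lon, +8·10° lat → SW at lon -100°, lat -10°.
Square 6, 3: +6·2° lon, +3·1° lat → SW at lon -88°, lat -7°.
Subsquare s=18, q=16: +18·0.0833333° lon, +16·0.0416667° lat → SW at lon -86.5°, lat -6.33333°.
latitude 6.3333° S, longitude 86.5000° W.

6.3333° S, 86.5000° W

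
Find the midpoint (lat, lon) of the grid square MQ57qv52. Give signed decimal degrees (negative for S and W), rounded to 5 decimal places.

77.88542, 71.37917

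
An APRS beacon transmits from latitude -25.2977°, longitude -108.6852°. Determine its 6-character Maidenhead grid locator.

Shift to the Maidenhead origin (180°W, 90°S): lon 71.3148, lat 64.7023.
Field: 71.3148/20 → 3 → D, 64.7023/10 → 6 → G; chars DG.
Square: 11.3148/2 → 5, 4.7023/1 → 4; chars 54.
Subsquare: 1.3148/0.0833333 → 15 → p, 0.7023/0.0416667 → 16 → q; chars pq.

DG54pq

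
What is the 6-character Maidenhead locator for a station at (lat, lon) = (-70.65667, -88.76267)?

Add 180° to longitude and 90° to latitude: 91.2373, 19.3433.
Field (20°×10°, letters A–R): lon ⌊91.2373/20⌋ = 4 → E; lat ⌊19.3433/10⌋ = 1 → B.
Square (2°×1°, digits 0–9): lon ⌊11.2373/2⌋ = 5; lat ⌊9.3433/1⌋ = 9.
Subsquare (5′×2.5′, letters a–x): lon ⌊1.2373/0.0833333⌋ = 14 → o; lat ⌊0.3433/0.0416667⌋ = 8 → i.

EB59oi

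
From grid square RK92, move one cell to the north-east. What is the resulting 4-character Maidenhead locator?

AK03

Longitude square 9; +1 → 10, wraps to 0, carry into field.
Longitude field R = 17; +1 → 18, wraps to 0 = A, wrapping around the antimeridian.
Latitude square 2; +1 → 3.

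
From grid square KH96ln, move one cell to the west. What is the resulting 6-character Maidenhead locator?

Longitude subsquare l = 11; −1 → 10 = k.
The latitude characters are unchanged.

KH96kn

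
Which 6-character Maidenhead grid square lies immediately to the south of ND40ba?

Latitude subsquare a = 0; −1 → -1, wraps to 23 = x, carry into square.
Latitude square 0; −1 → -1, wraps to 9, carry into field.
Latitude field D = 3; −1 → 2 = C.
The longitude characters are unchanged.

NC49bx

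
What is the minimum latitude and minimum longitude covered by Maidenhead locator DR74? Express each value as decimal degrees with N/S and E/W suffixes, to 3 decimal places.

84.000° N, 106.000° W

Field D=3, R=17: +3·20° lon, +17·10° lat → SW at lon -120°, lat 80°.
Square 7, 4: +7·2° lon, +4·1° lat → SW at lon -106°, lat 84°.
latitude 84.000° N, longitude 106.000° W.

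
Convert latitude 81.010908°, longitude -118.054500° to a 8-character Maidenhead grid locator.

DR01xa32

Add 180° to longitude and 90° to latitude: 61.94550, 171.01091.
Field: lon ⌊61.94550/20⌋ = 3 → D; lat ⌊171.01091/10⌋ = 17 → R.
Square: lon ⌊1.94550/2⌋ = 0; lat ⌊1.01091/1⌋ = 1.
Subsquare: lon ⌊1.94550/0.0833333⌋ = 23 → x; lat ⌊0.01091/0.0416667⌋ = 0 → a.
Extended square: lon ⌊0.02883/0.00833333⌋ = 3; lat ⌊0.01091/0.00416667⌋ = 2.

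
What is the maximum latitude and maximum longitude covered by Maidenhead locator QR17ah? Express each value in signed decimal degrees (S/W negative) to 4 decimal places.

Field Q=16, R=17: +16·20° lon, +17·10° lat → SW at lon 140°, lat 80°.
Square 1, 7: +1·2° lon, +7·1° lat → SW at lon 142°, lat 87°.
Subsquare a=0, h=7: +0·0.0833333° lon, +7·0.0416667° lat → SW at lon 142°, lat 87.2917°.
Cell spans 0.0833333° lon × 0.0416667° lat. NE corner is SW corner plus one full cell.
latitude 87.3333, longitude 142.0833.

87.3333, 142.0833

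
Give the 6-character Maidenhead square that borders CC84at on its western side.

CC74xt

Longitude subsquare a = 0; −1 → -1, wraps to 23 = x, carry into square.
Longitude square 8; −1 → 7.
The latitude characters are unchanged.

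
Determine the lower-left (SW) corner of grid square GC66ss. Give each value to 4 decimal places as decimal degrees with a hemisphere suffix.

63.2500° S, 46.5000° W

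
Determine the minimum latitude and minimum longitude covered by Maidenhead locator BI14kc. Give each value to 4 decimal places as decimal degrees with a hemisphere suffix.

5.9167° S, 157.1667° W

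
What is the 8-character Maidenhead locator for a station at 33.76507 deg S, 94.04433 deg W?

EF26xf46

Add 180° to longitude and 90° to latitude: 85.95567, 56.23493.
Field: lon ⌊85.95567/20⌋ = 4 → E; lat ⌊56.23493/10⌋ = 5 → F.
Square: lon ⌊5.95567/2⌋ = 2; lat ⌊6.23493/1⌋ = 6.
Subsquare: lon ⌊1.95567/0.0833333⌋ = 23 → x; lat ⌊0.23493/0.0416667⌋ = 5 → f.
Extended square: lon ⌊0.03900/0.00833333⌋ = 4; lat ⌊0.02660/0.00416667⌋ = 6.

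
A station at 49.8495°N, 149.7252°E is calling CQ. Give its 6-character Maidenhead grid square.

QN49uu

Add 180° to longitude and 90° to latitude: 329.7252, 139.8495.
Field (20°×10°, letters A–R): lon ⌊329.7252/20⌋ = 16 → Q; lat ⌊139.8495/10⌋ = 13 → N.
Square (2°×1°, digits 0–9): lon ⌊9.7252/2⌋ = 4; lat ⌊9.8495/1⌋ = 9.
Subsquare (5′×2.5′, letters a–x): lon ⌊1.7252/0.0833333⌋ = 20 → u; lat ⌊0.8495/0.0416667⌋ = 20 → u.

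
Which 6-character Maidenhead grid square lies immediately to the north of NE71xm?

Latitude subsquare m = 12; +1 → 13 = n.
The longitude characters are unchanged.

NE71xn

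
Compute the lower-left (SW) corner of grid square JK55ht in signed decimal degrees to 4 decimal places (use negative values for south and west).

15.7917, 10.5833

Field J=9, K=10: +9·20° lon, +10·10° lat → SW at lon 0°, lat 10°.
Square 5, 5: +5·2° lon, +5·1° lat → SW at lon 10°, lat 15°.
Subsquare h=7, t=19: +7·0.0833333° lon, +19·0.0416667° lat → SW at lon 10.5833°, lat 15.7917°.
latitude 15.7917, longitude 10.5833.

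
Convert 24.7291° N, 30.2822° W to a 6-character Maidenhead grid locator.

Add 180° to longitude and 90° to latitude: 149.7178, 114.7291.
Field: 149.7178/20 → 7 → H, 114.7291/10 → 11 → L; chars HL.
Square: 9.7178/2 → 4, 4.7291/1 → 4; chars 44.
Subsquare: 1.7178/0.0833333 → 20 → u, 0.7291/0.0416667 → 17 → r; chars ur.

HL44ur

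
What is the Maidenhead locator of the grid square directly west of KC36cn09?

Longitude extended square 0; −1 → -1, wraps to 9, carry into subsquare.
Longitude subsquare c = 2; −1 → 1 = b.
The latitude characters are unchanged.

KC36bn99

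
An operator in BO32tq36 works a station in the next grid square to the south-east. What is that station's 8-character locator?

BO32tq45

Longitude extended square 3; +1 → 4.
Latitude extended square 6; −1 → 5.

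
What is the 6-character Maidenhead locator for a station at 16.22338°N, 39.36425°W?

HK06hf

Add 180° to longitude and 90° to latitude: 140.6358, 106.2234.
Field (20°×10°, letters A–R): lon ⌊140.6358/20⌋ = 7 → H; lat ⌊106.2234/10⌋ = 10 → K.
Square (2°×1°, digits 0–9): lon ⌊0.6358/2⌋ = 0; lat ⌊6.2234/1⌋ = 6.
Subsquare (5′×2.5′, letters a–x): lon ⌊0.6358/0.0833333⌋ = 7 → h; lat ⌊0.2234/0.0416667⌋ = 5 → f.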